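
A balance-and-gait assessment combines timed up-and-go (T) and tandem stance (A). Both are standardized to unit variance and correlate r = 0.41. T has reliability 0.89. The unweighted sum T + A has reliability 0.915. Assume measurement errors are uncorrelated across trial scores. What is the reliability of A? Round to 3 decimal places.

Var(T+A) = 2 + 2·0.41 = 2.820.
True-score variance = ρ_T + ρ_A + 2·0.41, so 0.915 = (0.89 + ρ_A + 0.82) / 2.820.
ρ_A = 0.915·2.820 − 0.89 − 0.82 = 0.870.

0.870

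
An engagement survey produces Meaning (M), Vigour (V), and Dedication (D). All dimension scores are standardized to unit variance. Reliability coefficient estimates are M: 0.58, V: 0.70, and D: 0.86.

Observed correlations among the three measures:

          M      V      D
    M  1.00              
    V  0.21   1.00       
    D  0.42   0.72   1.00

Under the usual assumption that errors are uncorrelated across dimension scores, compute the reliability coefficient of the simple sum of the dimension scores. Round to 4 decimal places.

0.8491

Var(M+V+D) = 3 + 2·[0.21 + 0.42 + 0.72] = 3 + 2.7 = 5.7.
With uncorrelated errors the cross-covariances are all true-score covariance, so they carry over unchanged; only the diagonal terms shrink to ρᵢσᵢ².
True-score variance = [0.58 + 0.70 + 0.86] + 2.7 = 2.14 + 2.7 = 4.84.
Reliability = 4.84 / 5.7 = 0.8491.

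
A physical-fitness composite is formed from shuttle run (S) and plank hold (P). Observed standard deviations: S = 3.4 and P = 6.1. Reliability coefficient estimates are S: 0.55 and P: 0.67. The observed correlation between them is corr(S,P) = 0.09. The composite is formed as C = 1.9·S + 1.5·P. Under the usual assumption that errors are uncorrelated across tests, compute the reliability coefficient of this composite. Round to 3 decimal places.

Var(C) = 1.9²·3.4² + 1.5²·6.1² + 2·[2.85·3.4·6.1·0.09] = 125.454 + 10.6396 = 136.094.
Because errors are independent across components, Cov(Tᵢ,Tⱼ) = Cov(Xᵢ,Xⱼ); the off-diagonal part of the true-score variance is the same as above.
True-score variance = [1.9²·3.4²·0.55 + 1.5²·6.1²·0.67] + 10.6396 = 79.0465 + 10.6396 = 89.6861.
Reliability = 89.6861 / 136.094 = 0.659.

0.659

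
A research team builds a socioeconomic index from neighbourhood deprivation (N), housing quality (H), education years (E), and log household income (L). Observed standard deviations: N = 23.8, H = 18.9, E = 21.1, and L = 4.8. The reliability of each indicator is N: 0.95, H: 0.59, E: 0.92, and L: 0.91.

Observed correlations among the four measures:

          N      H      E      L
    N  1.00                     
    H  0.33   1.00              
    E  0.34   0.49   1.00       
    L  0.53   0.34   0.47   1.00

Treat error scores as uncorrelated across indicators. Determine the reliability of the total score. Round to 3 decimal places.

0.921

Var(N+H+E+L) = 23.8² + 18.9² + 21.1² + 4.8² + 2·[23.8·18.9·0.33 + 23.8·21.1·0.34 + 23.8·4.8·0.53 + 18.9·21.1·0.49 + 18.9·4.8·0.34 + 21.1·4.8·0.47] = 1391.9 + 1307.16 = 2699.07.
Under uncorrelated errors the observed covariances equal the true-score covariances, so only the own-variance terms attenuate.
True-score variance = [23.8²·0.95 + 18.9²·0.59 + 21.1²·0.92 + 4.8²·0.91] + 1307.16 = 1179.43 + 1307.16 = 2486.6.
Reliability = 2486.6 / 2699.07 = 0.921.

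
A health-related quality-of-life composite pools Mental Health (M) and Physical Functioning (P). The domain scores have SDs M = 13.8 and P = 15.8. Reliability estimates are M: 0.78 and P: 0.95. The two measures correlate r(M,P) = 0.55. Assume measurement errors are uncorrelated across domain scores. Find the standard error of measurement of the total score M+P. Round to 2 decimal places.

Var(total) = 440.08 + 239.844 = 679.924.
True-score variance = 385.701 + 239.844 = 625.545, so reliability = 0.9200.
Error variance = 679.924 − 625.545 = 54.3788; SEM = √54.3788 = 7.37.

7.37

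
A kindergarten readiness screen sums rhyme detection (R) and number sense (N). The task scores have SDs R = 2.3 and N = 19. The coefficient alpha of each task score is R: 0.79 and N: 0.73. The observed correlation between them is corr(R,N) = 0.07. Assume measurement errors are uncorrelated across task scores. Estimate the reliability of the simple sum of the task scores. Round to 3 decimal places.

0.735

Var(R+N) = 2.3² + 19² + 2·[2.3·19·0.07] = 366.29 + 6.118 = 372.408.
With uncorrelated errors the cross-covariances are all true-score covariance, so they carry over unchanged; only the diagonal terms shrink to ρᵢσᵢ².
True-score variance = [2.3²·0.79 + 19²·0.73] + 6.118 = 267.709 + 6.118 = 273.827.
Reliability = 273.827 / 372.408 = 0.735.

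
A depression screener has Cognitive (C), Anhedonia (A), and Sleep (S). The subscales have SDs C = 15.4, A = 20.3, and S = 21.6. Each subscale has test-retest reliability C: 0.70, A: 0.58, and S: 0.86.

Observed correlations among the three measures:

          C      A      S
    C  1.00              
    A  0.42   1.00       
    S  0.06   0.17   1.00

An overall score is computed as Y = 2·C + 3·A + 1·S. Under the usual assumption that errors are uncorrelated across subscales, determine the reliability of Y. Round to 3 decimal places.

0.736

Var(Y) = 2²·15.4² + 3²·20.3² + 21.6² + 2·[6·15.4·20.3·0.42 + 2·15.4·21.6·0.06 + 3·20.3·21.6·0.17] = 5124.01 + 2102.69 = 7226.7.
Because errors are independent across components, Cov(Tᵢ,Tⱼ) = Cov(Xᵢ,Xⱼ); the off-diagonal part of the true-score variance is the same as above.
True-score variance = [2²·15.4²·0.70 + 3²·20.3²·0.58 + 21.6²·0.86] + 2102.69 = 3216.4 + 2102.69 = 5319.09.
Reliability = 5319.09 / 7226.7 = 0.736.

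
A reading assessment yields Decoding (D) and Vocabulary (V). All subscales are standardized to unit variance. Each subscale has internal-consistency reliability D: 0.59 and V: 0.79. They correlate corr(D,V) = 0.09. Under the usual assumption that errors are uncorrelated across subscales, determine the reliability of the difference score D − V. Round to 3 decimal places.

0.659

Var(D−V) = 1 + 1 − 2·0.09 = 2 − 0.18 = 1.82.
With uncorrelated errors the cross-covariances are all true-score covariance, so they carry over unchanged; only the diagonal terms shrink to ρᵢσᵢ².
True-score variance = [0.59 + 0.79] − 0.18 = 1.38 − 0.18 = 1.2.
Reliability = 1.2 / 1.82 = 0.659.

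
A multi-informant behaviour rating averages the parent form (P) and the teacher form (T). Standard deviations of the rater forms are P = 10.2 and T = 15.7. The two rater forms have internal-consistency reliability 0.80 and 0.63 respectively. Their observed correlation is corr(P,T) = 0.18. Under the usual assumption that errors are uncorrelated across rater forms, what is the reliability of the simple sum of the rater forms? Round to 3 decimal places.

0.726

Var(P+T) = 10.2² + 15.7² + 2·[10.2·15.7·0.18] = 350.53 + 57.6504 = 408.18.
Because errors are independent across components, Cov(Tᵢ,Tⱼ) = Cov(Xᵢ,Xⱼ); the off-diagonal part of the true-score variance is the same as above.
True-score variance = [10.2²·0.80 + 15.7²·0.63] + 57.6504 = 238.521 + 57.6504 = 296.171.
Reliability = 296.171 / 408.18 = 0.726.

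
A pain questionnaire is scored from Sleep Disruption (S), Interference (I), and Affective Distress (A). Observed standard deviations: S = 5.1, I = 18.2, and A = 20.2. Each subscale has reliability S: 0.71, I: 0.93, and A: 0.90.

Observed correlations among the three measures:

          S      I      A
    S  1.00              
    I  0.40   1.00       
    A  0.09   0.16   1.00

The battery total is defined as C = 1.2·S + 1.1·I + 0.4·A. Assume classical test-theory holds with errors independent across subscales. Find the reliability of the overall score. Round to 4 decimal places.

Var(C) = 1.2²·5.1² + 1.1²·18.2² + 0.4²·20.2² + 2·[1.32·5.1·18.2·0.40 + 0.48·5.1·20.2·0.09 + 0.44·18.2·20.2·0.16] = 503.541 + 158.683 = 662.224.
Because errors are independent across components, Cov(Tᵢ,Tⱼ) = Cov(Xᵢ,Xⱼ); the off-diagonal part of the true-score variance is the same as above.
True-score variance = [1.2²·5.1²·0.71 + 1.1²·18.2²·0.93 + 0.4²·20.2²·0.90] + 158.683 = 458.095 + 158.683 = 616.777.
Reliability = 616.777 / 662.224 = 0.9314.

0.9314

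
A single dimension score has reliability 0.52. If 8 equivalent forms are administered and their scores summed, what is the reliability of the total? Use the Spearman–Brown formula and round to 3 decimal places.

0.897

ρ_k = kρ / (1 + (k−1)ρ) = 8·0.52 / (1 + 7·0.52) = 4.160 / 4.640 = 0.897.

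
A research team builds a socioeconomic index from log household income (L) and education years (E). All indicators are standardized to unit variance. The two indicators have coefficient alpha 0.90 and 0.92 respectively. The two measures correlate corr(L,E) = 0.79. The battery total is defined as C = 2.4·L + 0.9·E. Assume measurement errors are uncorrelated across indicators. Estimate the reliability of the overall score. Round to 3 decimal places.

0.936

Var(C) = 2.4² + 0.9² + 2·[2.16·0.79] = 6.57 + 3.4128 = 9.9828.
Under uncorrelated errors the observed covariances equal the true-score covariances, so only the own-variance terms attenuate.
True-score variance = [2.4²·0.90 + 0.9²·0.92] + 3.4128 = 5.9292 + 3.4128 = 9.342.
Reliability = 9.342 / 9.9828 = 0.936.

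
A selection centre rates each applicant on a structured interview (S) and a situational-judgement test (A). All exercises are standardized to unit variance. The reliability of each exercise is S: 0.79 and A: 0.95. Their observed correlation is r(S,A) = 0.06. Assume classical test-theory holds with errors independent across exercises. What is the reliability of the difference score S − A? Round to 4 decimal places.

0.8617

Var(S−A) = 1 + 1 − 2·0.06 = 2 − 0.12 = 1.88.
Under uncorrelated errors the observed covariances equal the true-score covariances, so only the own-variance terms attenuate.
True-score variance = [0.79 + 0.95] − 0.12 = 1.74 − 0.12 = 1.62.
Reliability = 1.62 / 1.88 = 0.8617.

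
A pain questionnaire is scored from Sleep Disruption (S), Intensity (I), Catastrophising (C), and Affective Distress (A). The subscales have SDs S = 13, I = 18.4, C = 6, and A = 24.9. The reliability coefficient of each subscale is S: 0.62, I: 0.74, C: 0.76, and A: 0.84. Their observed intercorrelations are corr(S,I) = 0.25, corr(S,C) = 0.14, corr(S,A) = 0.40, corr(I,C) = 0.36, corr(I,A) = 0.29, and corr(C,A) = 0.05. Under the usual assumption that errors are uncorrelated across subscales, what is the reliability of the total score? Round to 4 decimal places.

Var(S+I+C+A) = 13² + 18.4² + 6² + 24.9² + 2·[13·18.4·0.25 + 13·6·0.14 + 13·24.9·0.40 + 18.4·6·0.36 + 18.4·24.9·0.29 + 6·24.9·0.05] = 1163.57 + 760.561 = 1924.13.
Because errors are independent across components, Cov(Tᵢ,Tⱼ) = Cov(Xᵢ,Xⱼ); the off-diagonal part of the true-score variance is the same as above.
True-score variance = [13²·0.62 + 18.4²·0.74 + 6²·0.76 + 24.9²·0.84] + 760.561 = 903.483 + 760.561 = 1664.04.
Reliability = 1664.04 / 1924.13 = 0.8648.

0.8648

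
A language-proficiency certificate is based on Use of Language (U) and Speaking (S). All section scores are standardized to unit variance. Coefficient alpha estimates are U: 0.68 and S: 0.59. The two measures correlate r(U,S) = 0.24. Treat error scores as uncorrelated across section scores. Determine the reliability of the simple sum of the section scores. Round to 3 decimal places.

0.706

Var(U+S) = 2 + 2·[0.24] = 2 + 0.48 = 2.48.
Under uncorrelated errors the observed covariances equal the true-score covariances, so only the own-variance terms attenuate.
True-score variance = [0.68 + 0.59] + 0.48 = 1.27 + 0.48 = 1.75.
Reliability = 1.75 / 2.48 = 0.706.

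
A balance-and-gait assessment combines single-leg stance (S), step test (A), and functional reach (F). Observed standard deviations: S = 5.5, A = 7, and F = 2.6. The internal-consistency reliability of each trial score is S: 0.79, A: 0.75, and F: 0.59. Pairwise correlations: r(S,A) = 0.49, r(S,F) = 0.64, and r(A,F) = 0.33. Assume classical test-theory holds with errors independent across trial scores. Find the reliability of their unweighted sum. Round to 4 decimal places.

0.8613

Var(S+A+F) = 5.5² + 7² + 2.6² + 2·[5.5·7·0.49 + 5.5·2.6·0.64 + 7·2.6·0.33] = 86.01 + 68.046 = 154.056.
Under uncorrelated errors the observed covariances equal the true-score covariances, so only the own-variance terms attenuate.
True-score variance = [5.5²·0.79 + 7²·0.75 + 2.6²·0.59] + 68.046 = 64.6359 + 68.046 = 132.682.
Reliability = 132.682 / 154.056 = 0.8613.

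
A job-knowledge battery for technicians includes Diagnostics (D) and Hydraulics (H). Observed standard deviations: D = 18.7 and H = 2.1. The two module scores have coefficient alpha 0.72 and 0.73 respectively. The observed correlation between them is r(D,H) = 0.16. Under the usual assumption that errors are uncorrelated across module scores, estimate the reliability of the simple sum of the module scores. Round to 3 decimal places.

0.730

Var(D+H) = 18.7² + 2.1² + 2·[18.7·2.1·0.16] = 354.1 + 12.5664 = 366.666.
Because errors are independent across components, Cov(Tᵢ,Tⱼ) = Cov(Xᵢ,Xⱼ); the off-diagonal part of the true-score variance is the same as above.
True-score variance = [18.7²·0.72 + 2.1²·0.73] + 12.5664 = 254.996 + 12.5664 = 267.562.
Reliability = 267.562 / 366.666 = 0.730.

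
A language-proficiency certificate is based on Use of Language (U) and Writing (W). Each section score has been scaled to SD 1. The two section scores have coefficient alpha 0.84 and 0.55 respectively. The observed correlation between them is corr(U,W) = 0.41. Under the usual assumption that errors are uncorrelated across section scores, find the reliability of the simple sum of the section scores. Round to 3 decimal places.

Var(U+W) = 2 + 2·[0.41] = 2 + 0.82 = 2.82.
Under uncorrelated errors the observed covariances equal the true-score covariances, so only the own-variance terms attenuate.
True-score variance = [0.84 + 0.55] + 0.82 = 1.39 + 0.82 = 2.21.
Reliability = 2.21 / 2.82 = 0.784.

0.784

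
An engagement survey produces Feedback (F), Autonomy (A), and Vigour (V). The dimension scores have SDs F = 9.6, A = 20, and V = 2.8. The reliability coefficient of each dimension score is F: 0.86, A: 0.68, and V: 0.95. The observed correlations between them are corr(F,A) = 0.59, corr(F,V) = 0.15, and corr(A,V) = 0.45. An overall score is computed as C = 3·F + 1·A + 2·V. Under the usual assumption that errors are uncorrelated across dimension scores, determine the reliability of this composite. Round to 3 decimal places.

0.882

Var(C) = 3²·9.6² + 20² + 2²·2.8² + 2·[3·9.6·20·0.59 + 6·9.6·2.8·0.15 + 2·20·2.8·0.45] = 1260.8 + 828.864 = 2089.66.
Because errors are independent across components, Cov(Tᵢ,Tⱼ) = Cov(Xᵢ,Xⱼ); the off-diagonal part of the true-score variance is the same as above.
True-score variance = [3²·9.6²·0.86 + 20²·0.68 + 2²·2.8²·0.95] + 828.864 = 1015.11 + 828.864 = 1843.97.
Reliability = 1843.97 / 2089.66 = 0.882.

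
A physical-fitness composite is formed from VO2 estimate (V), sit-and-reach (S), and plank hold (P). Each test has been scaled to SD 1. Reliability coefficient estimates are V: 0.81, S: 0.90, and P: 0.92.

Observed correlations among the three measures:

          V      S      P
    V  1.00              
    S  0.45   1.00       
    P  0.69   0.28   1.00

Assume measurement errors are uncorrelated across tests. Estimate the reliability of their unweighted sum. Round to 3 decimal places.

Var(V+S+P) = 3 + 2·[0.45 + 0.69 + 0.28] = 3 + 2.84 = 5.84.
Because errors are independent across components, Cov(Tᵢ,Tⱼ) = Cov(Xᵢ,Xⱼ); the off-diagonal part of the true-score variance is the same as above.
True-score variance = [0.81 + 0.90 + 0.92] + 2.84 = 2.63 + 2.84 = 5.47.
Reliability = 5.47 / 5.84 = 0.937.

0.937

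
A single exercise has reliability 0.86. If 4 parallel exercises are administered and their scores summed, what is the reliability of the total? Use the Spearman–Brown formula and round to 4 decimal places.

ρ_k = kρ / (1 + (k−1)ρ) = 4·0.86 / (1 + 3·0.86) = 3.440 / 3.580 = 0.9609.

0.9609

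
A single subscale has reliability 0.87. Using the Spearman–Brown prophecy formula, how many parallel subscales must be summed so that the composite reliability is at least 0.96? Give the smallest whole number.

k ≥ ρ*(1−ρ₁)/(ρ₁(1−ρ*)) = 0.96·0.13 / (0.87·0.04) = 3.586.
Smallest integer k = 4.

4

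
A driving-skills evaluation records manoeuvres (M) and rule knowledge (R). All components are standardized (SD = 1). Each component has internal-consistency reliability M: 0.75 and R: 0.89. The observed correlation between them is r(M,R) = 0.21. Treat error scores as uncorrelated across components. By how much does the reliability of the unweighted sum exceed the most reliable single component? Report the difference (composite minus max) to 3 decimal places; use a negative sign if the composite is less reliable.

Var(sum) = 2 + 0.42 = 2.42; true-score variance = 1.64 + 0.42 = 2.06; composite reliability = 0.8512.
Max component reliability = 0.8900.
Difference = 0.8512 − 0.8900 = -0.039.

-0.039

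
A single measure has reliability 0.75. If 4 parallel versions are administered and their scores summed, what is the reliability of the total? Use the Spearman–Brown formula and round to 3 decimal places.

0.923

ρ_k = kρ / (1 + (k−1)ρ) = 4·0.75 / (1 + 3·0.75) = 3.000 / 3.250 = 0.923.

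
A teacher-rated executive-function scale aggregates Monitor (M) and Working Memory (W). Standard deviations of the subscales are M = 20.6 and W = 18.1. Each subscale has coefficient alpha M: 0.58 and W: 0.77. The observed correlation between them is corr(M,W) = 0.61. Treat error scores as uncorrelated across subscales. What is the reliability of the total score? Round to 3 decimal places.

Var(M+W) = 20.6² + 18.1² + 2·[20.6·18.1·0.61] = 751.97 + 454.889 = 1206.86.
Under uncorrelated errors the observed covariances equal the true-score covariances, so only the own-variance terms attenuate.
True-score variance = [20.6²·0.58 + 18.1²·0.77] + 454.889 = 498.389 + 454.889 = 953.278.
Reliability = 953.278 / 1206.86 = 0.790.

0.790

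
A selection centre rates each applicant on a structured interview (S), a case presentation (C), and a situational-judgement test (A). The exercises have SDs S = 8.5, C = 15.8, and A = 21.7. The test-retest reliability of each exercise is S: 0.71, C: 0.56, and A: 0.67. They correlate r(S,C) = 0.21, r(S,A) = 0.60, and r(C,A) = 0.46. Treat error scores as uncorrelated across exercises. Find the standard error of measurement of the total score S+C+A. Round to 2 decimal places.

16.92

Var(total) = 792.78 + 593.177 = 1385.96.
True-score variance = 506.592 + 593.177 = 1099.77, so reliability = 0.7935.
Error variance = 1385.96 − 1099.77 = 286.188; SEM = √286.188 = 16.92.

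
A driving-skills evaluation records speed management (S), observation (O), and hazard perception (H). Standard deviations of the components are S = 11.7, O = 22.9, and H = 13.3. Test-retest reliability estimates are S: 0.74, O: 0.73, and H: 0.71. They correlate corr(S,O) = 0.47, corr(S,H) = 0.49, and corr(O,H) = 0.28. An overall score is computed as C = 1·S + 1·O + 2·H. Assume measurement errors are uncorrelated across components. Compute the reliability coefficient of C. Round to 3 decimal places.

0.831

Var(C) = 11.7² + 22.9² + 2²·13.3² + 2·[11.7·22.9·0.47 + 2·11.7·13.3·0.49 + 2·22.9·13.3·0.28] = 1368.86 + 897.968 = 2266.83.
Because errors are independent across components, Cov(Tᵢ,Tⱼ) = Cov(Xᵢ,Xⱼ); the off-diagonal part of the true-score variance is the same as above.
True-score variance = [11.7²·0.74 + 22.9²·0.73 + 2²·13.3²·0.71] + 897.968 = 986.486 + 897.968 = 1884.45.
Reliability = 1884.45 / 2266.83 = 0.831.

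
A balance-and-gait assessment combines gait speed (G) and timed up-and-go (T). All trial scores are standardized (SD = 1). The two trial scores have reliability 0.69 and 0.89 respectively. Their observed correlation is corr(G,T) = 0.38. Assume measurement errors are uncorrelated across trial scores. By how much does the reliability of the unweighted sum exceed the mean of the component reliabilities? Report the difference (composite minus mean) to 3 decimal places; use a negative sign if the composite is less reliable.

Var(sum) = 2 + 0.76 = 2.76; true-score variance = 1.58 + 0.76 = 2.34; composite reliability = 0.8478.
Mean component reliability = 0.7900.
Difference = 0.8478 − 0.7900 = 0.058.

0.058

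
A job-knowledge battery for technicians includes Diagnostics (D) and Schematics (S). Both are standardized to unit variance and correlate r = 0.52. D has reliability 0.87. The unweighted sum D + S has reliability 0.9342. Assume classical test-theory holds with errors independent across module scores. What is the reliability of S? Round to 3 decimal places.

Var(D+S) = 2 + 2·0.52 = 3.040.
True-score variance = ρ_D + ρ_S + 2·0.52, so 0.9342 = (0.87 + ρ_S + 1.04) / 3.040.
ρ_S = 0.9342·3.040 − 0.87 − 1.04 = 0.930.

0.930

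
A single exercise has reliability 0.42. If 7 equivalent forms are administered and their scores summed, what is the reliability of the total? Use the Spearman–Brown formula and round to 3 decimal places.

0.835

ρ_k = kρ / (1 + (k−1)ρ) = 7·0.42 / (1 + 6·0.42) = 2.940 / 3.520 = 0.835.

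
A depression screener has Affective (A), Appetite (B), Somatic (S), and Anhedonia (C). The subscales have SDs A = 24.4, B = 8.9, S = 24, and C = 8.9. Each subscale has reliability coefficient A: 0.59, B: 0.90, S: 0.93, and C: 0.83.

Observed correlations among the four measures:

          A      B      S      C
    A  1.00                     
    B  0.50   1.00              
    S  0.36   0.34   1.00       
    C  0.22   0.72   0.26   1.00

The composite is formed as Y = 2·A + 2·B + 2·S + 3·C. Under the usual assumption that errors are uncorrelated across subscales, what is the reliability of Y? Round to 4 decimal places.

Var(Y) = 2²·24.4² + 2²·8.9² + 2²·24² + 3²·8.9² + 2·[4·24.4·8.9·0.50 + 4·24.4·24·0.36 + 6·24.4·8.9·0.22 + 4·8.9·24·0.34 + 6·8.9·8.9·0.72 + 6·24·8.9·0.26] = 5715.17 + 5060.27 = 10775.4.
With uncorrelated errors the cross-covariances are all true-score covariance, so they carry over unchanged; only the diagonal terms shrink to ρᵢσᵢ².
True-score variance = [2²·24.4²·0.59 + 2²·8.9²·0.90 + 2²·24²·0.93 + 3²·8.9²·0.83] + 5060.27 = 4424.62 + 5060.27 = 9484.89.
Reliability = 9484.89 / 10775.4 = 0.8802.

0.8802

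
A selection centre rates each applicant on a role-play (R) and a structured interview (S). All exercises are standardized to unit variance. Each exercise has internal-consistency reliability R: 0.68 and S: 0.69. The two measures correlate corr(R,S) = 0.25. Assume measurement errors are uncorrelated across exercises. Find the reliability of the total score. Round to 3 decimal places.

0.748

Var(R+S) = 2 + 2·[0.25] = 2 + 0.5 = 2.5.
With uncorrelated errors the cross-covariances are all true-score covariance, so they carry over unchanged; only the diagonal terms shrink to ρᵢσᵢ².
True-score variance = [0.68 + 0.69] + 0.5 = 1.37 + 0.5 = 1.87.
Reliability = 1.87 / 2.5 = 0.748.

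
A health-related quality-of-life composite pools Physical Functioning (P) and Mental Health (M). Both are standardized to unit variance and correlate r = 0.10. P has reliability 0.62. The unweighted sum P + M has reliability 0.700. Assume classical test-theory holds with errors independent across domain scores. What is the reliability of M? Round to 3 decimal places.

Var(P+M) = 2 + 2·0.10 = 2.200.
True-score variance = ρ_P + ρ_M + 2·0.10, so 0.700 = (0.62 + ρ_M + 0.20) / 2.200.
ρ_M = 0.700·2.200 − 0.62 − 0.20 = 0.720.

0.720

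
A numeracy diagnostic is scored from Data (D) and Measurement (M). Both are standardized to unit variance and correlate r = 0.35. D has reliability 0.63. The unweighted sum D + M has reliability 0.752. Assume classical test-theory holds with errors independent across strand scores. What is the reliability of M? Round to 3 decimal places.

0.700

Var(D+M) = 2 + 2·0.35 = 2.700.
True-score variance = ρ_D + ρ_M + 2·0.35, so 0.752 = (0.63 + ρ_M + 0.70) / 2.700.
ρ_M = 0.752·2.700 − 0.63 − 0.70 = 0.700.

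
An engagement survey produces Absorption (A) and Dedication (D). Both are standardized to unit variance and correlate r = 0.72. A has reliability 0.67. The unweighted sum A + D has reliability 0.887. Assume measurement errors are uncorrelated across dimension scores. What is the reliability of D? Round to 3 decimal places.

0.941

Var(A+D) = 2 + 2·0.72 = 3.440.
True-score variance = ρ_A + ρ_D + 2·0.72, so 0.887 = (0.67 + ρ_D + 1.44) / 3.440.
ρ_D = 0.887·3.440 − 0.67 − 1.44 = 0.941.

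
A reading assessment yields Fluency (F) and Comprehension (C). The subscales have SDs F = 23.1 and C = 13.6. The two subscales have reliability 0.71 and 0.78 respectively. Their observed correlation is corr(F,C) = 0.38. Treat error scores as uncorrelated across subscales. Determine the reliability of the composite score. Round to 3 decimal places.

Var(F+C) = 23.1² + 13.6² + 2·[23.1·13.6·0.38] = 718.57 + 238.762 = 957.332.
Under uncorrelated errors the observed covariances equal the true-score covariances, so only the own-variance terms attenuate.
True-score variance = [23.1²·0.71 + 13.6²·0.78] + 238.762 = 523.132 + 238.762 = 761.894.
Reliability = 761.894 / 957.332 = 0.796.

0.796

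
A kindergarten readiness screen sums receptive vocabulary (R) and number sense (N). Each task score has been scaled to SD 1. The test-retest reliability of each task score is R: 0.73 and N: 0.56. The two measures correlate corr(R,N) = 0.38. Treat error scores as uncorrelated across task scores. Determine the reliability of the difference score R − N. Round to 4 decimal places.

Var(R−N) = 1 + 1 − 2·0.38 = 2 − 0.76 = 1.24.
With uncorrelated errors the cross-covariances are all true-score covariance, so they carry over unchanged; only the diagonal terms shrink to ρᵢσᵢ².
True-score variance = [0.73 + 0.56] − 0.76 = 1.29 − 0.76 = 0.53.
Reliability = 0.53 / 1.24 = 0.4274.

0.4274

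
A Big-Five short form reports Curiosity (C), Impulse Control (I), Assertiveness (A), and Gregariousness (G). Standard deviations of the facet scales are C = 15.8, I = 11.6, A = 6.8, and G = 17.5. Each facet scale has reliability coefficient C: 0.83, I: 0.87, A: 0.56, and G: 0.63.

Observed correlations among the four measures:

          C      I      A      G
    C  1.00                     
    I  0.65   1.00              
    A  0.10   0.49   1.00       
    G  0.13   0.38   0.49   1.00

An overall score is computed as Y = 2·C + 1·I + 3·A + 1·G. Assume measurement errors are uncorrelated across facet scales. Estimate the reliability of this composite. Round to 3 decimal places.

0.855

Var(Y) = 2²·15.8² + 11.6² + 3²·6.8² + 17.5² + 2·[2·15.8·11.6·0.65 + 6·15.8·6.8·0.10 + 2·15.8·17.5·0.13 + 3·11.6·6.8·0.49 + 11.6·17.5·0.38 + 3·6.8·17.5·0.49] = 1855.53 + 1485.28 = 3340.81.
Because errors are independent across components, Cov(Tᵢ,Tⱼ) = Cov(Xᵢ,Xⱼ); the off-diagonal part of the true-score variance is the same as above.
True-score variance = [2²·15.8²·0.83 + 11.6²·0.87 + 3²·6.8²·0.56 + 17.5²·0.63] + 1485.28 = 1371.86 + 1485.28 = 2857.14.
Reliability = 2857.14 / 3340.81 = 0.855.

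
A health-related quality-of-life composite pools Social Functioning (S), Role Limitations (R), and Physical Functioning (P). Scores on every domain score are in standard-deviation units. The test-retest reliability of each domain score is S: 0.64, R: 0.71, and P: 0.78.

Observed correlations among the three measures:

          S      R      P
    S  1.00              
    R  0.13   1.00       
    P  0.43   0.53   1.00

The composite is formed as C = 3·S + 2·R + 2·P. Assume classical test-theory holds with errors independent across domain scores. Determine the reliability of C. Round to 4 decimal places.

0.8112

Var(C) = 3² + 2² + 2² + 2·[6·0.13 + 6·0.43 + 4·0.53] = 17 + 10.96 = 27.96.
Because errors are independent across components, Cov(Tᵢ,Tⱼ) = Cov(Xᵢ,Xⱼ); the off-diagonal part of the true-score variance is the same as above.
True-score variance = [3²·0.64 + 2²·0.71 + 2²·0.78] + 10.96 = 11.72 + 10.96 = 22.68.
Reliability = 22.68 / 27.96 = 0.8112.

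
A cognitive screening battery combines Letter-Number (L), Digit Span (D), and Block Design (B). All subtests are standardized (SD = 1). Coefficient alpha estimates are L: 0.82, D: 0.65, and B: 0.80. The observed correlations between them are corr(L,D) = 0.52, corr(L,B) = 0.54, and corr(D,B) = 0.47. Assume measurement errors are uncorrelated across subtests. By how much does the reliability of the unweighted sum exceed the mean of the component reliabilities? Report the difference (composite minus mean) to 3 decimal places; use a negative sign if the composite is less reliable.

0.123

Var(sum) = 3 + 3.06 = 6.06; true-score variance = 2.27 + 3.06 = 5.33; composite reliability = 0.8795.
Mean component reliability = 0.7567.
Difference = 0.8795 − 0.7567 = 0.123.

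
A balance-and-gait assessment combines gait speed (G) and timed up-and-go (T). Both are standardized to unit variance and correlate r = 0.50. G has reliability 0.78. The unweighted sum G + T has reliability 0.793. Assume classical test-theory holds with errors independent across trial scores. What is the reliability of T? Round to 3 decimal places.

Var(G+T) = 2 + 2·0.50 = 3.000.
True-score variance = ρ_G + ρ_T + 2·0.50, so 0.793 = (0.78 + ρ_T + 1.00) / 3.000.
ρ_T = 0.793·3.000 − 0.78 − 1.00 = 0.599.

0.599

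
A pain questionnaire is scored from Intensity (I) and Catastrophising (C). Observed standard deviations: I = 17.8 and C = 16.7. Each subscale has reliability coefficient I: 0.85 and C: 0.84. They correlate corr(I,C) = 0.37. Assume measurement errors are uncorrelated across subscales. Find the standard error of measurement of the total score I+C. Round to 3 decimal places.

9.599

Var(total) = 595.73 + 219.972 = 815.702.
True-score variance = 503.582 + 219.972 = 723.554, so reliability = 0.8870.
Error variance = 815.702 − 723.554 = 92.1484; SEM = √92.1484 = 9.599.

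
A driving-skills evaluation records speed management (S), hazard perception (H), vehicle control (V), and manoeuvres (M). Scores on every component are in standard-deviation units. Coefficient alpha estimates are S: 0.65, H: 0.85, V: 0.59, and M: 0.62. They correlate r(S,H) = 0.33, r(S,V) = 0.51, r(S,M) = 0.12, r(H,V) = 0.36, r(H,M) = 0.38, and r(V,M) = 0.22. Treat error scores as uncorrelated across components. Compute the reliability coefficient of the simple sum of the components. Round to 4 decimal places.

Var(S+H+V+M) = 4 + 2·[0.33 + 0.51 + 0.12 + 0.36 + 0.38 + 0.22] = 4 + 3.84 = 7.84.
With uncorrelated errors the cross-covariances are all true-score covariance, so they carry over unchanged; only the diagonal terms shrink to ρᵢσᵢ².
True-score variance = [0.65 + 0.85 + 0.59 + 0.62] + 3.84 = 2.71 + 3.84 = 6.55.
Reliability = 6.55 / 7.84 = 0.8355.

0.8355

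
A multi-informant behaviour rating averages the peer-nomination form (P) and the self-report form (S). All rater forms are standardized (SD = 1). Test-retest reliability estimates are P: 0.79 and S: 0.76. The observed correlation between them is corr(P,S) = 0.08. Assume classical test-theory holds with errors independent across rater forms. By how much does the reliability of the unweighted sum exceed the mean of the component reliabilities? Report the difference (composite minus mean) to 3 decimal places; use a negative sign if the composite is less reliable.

0.017

Var(sum) = 2 + 0.16 = 2.16; true-score variance = 1.55 + 0.16 = 1.71; composite reliability = 0.7917.
Mean component reliability = 0.7750.
Difference = 0.7917 − 0.7750 = 0.017.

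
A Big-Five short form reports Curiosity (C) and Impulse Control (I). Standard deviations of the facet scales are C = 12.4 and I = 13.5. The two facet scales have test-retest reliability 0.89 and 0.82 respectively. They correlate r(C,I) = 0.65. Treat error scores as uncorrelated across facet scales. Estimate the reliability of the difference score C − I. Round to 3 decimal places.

Var(C−I) = 12.4² + 13.5² − 2·12.4·13.5·0.65 = 336.01 − 217.62 = 118.39.
Because errors are independent across components, Cov(Tᵢ,Tⱼ) = Cov(Xᵢ,Xⱼ); the off-diagonal part of the true-score variance is the same as above.
True-score variance = [12.4²·0.89 + 13.5²·0.82] − 217.62 = 286.291 − 217.62 = 68.6714.
Reliability = 68.6714 / 118.39 = 0.580.

0.580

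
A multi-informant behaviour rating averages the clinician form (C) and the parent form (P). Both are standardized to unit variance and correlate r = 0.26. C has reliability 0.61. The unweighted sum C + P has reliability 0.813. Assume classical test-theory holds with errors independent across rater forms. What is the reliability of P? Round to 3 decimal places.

0.919

Var(C+P) = 2 + 2·0.26 = 2.520.
True-score variance = ρ_C + ρ_P + 2·0.26, so 0.813 = (0.61 + ρ_P + 0.52) / 2.520.
ρ_P = 0.813·2.520 − 0.61 − 0.52 = 0.919.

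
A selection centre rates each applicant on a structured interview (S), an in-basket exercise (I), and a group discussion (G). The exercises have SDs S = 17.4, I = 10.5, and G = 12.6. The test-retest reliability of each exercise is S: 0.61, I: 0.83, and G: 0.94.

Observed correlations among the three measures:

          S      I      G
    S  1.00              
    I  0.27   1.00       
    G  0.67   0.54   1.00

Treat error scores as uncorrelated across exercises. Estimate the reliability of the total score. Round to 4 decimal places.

0.8678

Var(S+I+G) = 17.4² + 10.5² + 12.6² + 2·[17.4·10.5·0.27 + 17.4·12.6·0.67 + 10.5·12.6·0.54] = 571.77 + 535.324 = 1107.09.
Under uncorrelated errors the observed covariances equal the true-score covariances, so only the own-variance terms attenuate.
True-score variance = [17.4²·0.61 + 10.5²·0.83 + 12.6²·0.94] + 535.324 = 425.425 + 535.324 = 960.749.
Reliability = 960.749 / 1107.09 = 0.8678.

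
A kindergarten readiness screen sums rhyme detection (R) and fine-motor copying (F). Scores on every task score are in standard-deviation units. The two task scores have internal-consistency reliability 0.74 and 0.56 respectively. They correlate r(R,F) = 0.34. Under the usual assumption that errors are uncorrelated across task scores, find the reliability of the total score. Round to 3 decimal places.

Var(R+F) = 2 + 2·[0.34] = 2 + 0.68 = 2.68.
Because errors are independent across components, Cov(Tᵢ,Tⱼ) = Cov(Xᵢ,Xⱼ); the off-diagonal part of the true-score variance is the same as above.
True-score variance = [0.74 + 0.56] + 0.68 = 1.3 + 0.68 = 1.98.
Reliability = 1.98 / 2.68 = 0.739.

0.739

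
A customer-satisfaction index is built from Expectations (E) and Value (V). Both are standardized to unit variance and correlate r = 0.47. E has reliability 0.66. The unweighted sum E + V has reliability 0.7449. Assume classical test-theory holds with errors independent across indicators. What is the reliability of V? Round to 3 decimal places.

Var(E+V) = 2 + 2·0.47 = 2.940.
True-score variance = ρ_E + ρ_V + 2·0.47, so 0.7449 = (0.66 + ρ_V + 0.94) / 2.940.
ρ_V = 0.7449·2.940 − 0.66 − 0.94 = 0.590.

0.590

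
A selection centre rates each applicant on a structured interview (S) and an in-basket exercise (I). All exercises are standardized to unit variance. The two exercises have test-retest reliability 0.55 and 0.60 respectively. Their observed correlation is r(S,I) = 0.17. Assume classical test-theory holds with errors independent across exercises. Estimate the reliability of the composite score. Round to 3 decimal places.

0.637

Var(S+I) = 2 + 2·[0.17] = 2 + 0.34 = 2.34.
With uncorrelated errors the cross-covariances are all true-score covariance, so they carry over unchanged; only the diagonal terms shrink to ρᵢσᵢ².
True-score variance = [0.55 + 0.60] + 0.34 = 1.15 + 0.34 = 1.49.
Reliability = 1.49 / 2.34 = 0.637.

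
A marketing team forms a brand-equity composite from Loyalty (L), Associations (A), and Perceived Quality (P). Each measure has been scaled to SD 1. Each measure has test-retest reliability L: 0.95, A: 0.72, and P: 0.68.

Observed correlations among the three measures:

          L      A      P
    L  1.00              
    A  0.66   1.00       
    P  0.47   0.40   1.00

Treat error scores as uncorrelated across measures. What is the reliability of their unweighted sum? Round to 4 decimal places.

0.8927

Var(L+A+P) = 3 + 2·[0.66 + 0.47 + 0.40] = 3 + 3.06 = 6.06.
Because errors are independent across components, Cov(Tᵢ,Tⱼ) = Cov(Xᵢ,Xⱼ); the off-diagonal part of the true-score variance is the same as above.
True-score variance = [0.95 + 0.72 + 0.68] + 3.06 = 2.35 + 3.06 = 5.41.
Reliability = 5.41 / 6.06 = 0.8927.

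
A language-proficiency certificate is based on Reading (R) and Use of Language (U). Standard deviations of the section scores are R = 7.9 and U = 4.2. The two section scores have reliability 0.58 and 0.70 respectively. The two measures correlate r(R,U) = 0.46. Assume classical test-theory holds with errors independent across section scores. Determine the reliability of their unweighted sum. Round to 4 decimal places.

0.7151

Var(R+U) = 7.9² + 4.2² + 2·[7.9·4.2·0.46] = 80.05 + 30.5256 = 110.576.
Because errors are independent across components, Cov(Tᵢ,Tⱼ) = Cov(Xᵢ,Xⱼ); the off-diagonal part of the true-score variance is the same as above.
True-score variance = [7.9²·0.58 + 4.2²·0.70] + 30.5256 = 48.5458 + 30.5256 = 79.0714.
Reliability = 79.0714 / 110.576 = 0.7151.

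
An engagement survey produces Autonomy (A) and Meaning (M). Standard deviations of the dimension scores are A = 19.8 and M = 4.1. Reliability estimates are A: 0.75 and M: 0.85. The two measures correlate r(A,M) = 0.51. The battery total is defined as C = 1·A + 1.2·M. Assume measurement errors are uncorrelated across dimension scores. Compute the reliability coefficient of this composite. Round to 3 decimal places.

0.803

Var(C) = 19.8² + 1.2²·4.1² + 2·[1.2·19.8·4.1·0.51] = 416.246 + 99.3643 = 515.611.
Because errors are independent across components, Cov(Tᵢ,Tⱼ) = Cov(Xᵢ,Xⱼ); the off-diagonal part of the true-score variance is the same as above.
True-score variance = [19.8²·0.75 + 1.2²·4.1²·0.85] + 99.3643 = 314.605 + 99.3643 = 413.97.
Reliability = 413.97 / 515.611 = 0.803.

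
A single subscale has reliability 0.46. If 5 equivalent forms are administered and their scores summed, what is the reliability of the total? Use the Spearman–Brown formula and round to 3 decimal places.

0.810

ρ_k = kρ / (1 + (k−1)ρ) = 5·0.46 / (1 + 4·0.46) = 2.300 / 2.840 = 0.810.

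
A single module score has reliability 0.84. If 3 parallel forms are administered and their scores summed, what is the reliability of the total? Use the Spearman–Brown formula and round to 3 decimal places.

ρ_k = kρ / (1 + (k−1)ρ) = 3·0.84 / (1 + 2·0.84) = 2.520 / 2.680 = 0.940.

0.940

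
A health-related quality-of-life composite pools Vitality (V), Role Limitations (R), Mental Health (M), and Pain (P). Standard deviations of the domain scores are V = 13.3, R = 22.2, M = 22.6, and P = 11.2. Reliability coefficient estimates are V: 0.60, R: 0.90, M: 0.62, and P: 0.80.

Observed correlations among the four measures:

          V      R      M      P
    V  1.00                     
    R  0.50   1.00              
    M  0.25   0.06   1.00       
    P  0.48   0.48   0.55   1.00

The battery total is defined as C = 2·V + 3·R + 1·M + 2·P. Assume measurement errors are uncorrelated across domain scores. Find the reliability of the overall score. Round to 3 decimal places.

0.907

Var(C) = 2²·13.3² + 3²·22.2² + 22.6² + 2²·11.2² + 2·[6·13.3·22.2·0.50 + 2·13.3·22.6·0.25 + 4·13.3·11.2·0.48 + 3·22.2·22.6·0.06 + 6·22.2·11.2·0.48 + 2·22.6·11.2·0.55] = 6155.64 + 4813.8 = 10969.4.
With uncorrelated errors the cross-covariances are all true-score covariance, so they carry over unchanged; only the diagonal terms shrink to ρᵢσᵢ².
True-score variance = [2²·13.3²·0.60 + 3²·22.2²·0.90 + 22.6²·0.62 + 2²·11.2²·0.80] + 4813.8 = 5134.62 + 4813.8 = 9948.42.
Reliability = 9948.42 / 10969.4 = 0.907.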